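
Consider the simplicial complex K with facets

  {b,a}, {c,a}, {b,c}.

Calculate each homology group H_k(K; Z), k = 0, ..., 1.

H_0 = Z,  H_1 = Z.

Take the total order a < b < c on the vertex set. Then K (dimension 1) consists of the simplices:

  0-simplices (3): a, b, c
  1-simplices (3): ab, ac, bc

Hence C_0 ≅ Z^3, C_1 ≅ Z^3.

Boundary ∂_1: C_1 → C_0 is given by ∂[p,q] = [q] − [p]. For instance
  ∂ac = c − a.
The 3×3 boundary matrix has rank 2 and Smith normal form diag(1,1).

Reading off H_k = ker ∂_k / im ∂_{k+1}:

  H_0: rank C_0 − rank ∂_1 = 3 − 2 = 1, and the invariant factors of ∂_1 are all 1, so H_0 = Z.
  H_1: rank ker ∂_1 − rank ∂_2 = (3 − 2) − 0 = 1, and there is no ∂_2, so H_1 = Z.

As a check, the Euler characteristic is 3 − 3 = 0, which agrees with 1 − 1 = 0.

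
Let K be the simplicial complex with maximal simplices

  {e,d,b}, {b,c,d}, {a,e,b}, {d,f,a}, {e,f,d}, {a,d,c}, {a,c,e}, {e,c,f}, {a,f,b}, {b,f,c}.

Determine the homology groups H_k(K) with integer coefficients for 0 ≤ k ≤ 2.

Fix the vertex order a < b < c < d < e < f and write every simplex with vertices in increasing order. Then dim K = 2 and the simplices of K are:

  0-simplices (6): a, b, c, d, e, f
  1-simplices (15): ab, ac, ad, ae, af, bc, bd, be, bf, cd, ce, cf, de, df, ef
  2-simplices (10): abe, abf, acd, ace, adf, bcd, bcf, bde, cef, def

giving chain groups C_0 ≅ Z^6, C_1 ≅ Z^15, C_2 ≅ Z^10.

∂_1: C_1 → C_0 is given by ∂[p,q] = [q] − [p]. For instance
  ∂be = e − b.
The 6×15 boundary matrix has rank 5 and Smith normal form diag(1,1,1,1,1).

The boundary map ∂_2: C_2 → C_1 sends each 2-simplex [p,q,r] to [q,r] − [p,r] + [p,q]. For instance
  ∂bcd = cd − bd + bc,
  ∂abe = be − ae + ab.
This gives a 15×10 integer matrix of rank 10; reducing to Smith normal form yields diagonal entries (1,1,1,1,1,1,1,1,1,2).

From H_k ≅ ker(∂_k) / im(∂_{k+1}) we obtain:

  H_0: rank C_0 − rank ∂_1 = 6 − 5 = 1, and the invariant factors of ∂_1 are all 1, so H_0 = Z.
  H_1: rank ker ∂_1 − rank ∂_2 = (15 − 5) − 10 = 0, and ∂_2 has invariant factor 2 > 1, so H_1 = Z_2.
  H_2: rank ker ∂_2 − rank ∂_3 = (10 − 10) − 0 = 0, and there is no ∂_3, so H_2 = 0.

As a check, the Euler characteristic is 6 − 15 + 10 = 1, which agrees with 1 − 0 + 0 = 1.
(K is a triangulation of the real projective plane RP^2.)

H_0 = Z,  H_1 = Z_2,  H_2 = 0.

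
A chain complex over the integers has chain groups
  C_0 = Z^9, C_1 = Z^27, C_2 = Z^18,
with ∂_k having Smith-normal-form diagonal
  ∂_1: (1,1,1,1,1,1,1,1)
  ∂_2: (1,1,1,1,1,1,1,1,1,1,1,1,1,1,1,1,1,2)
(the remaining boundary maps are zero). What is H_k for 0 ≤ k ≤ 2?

H_0: b_0 = 9 − 0 − 8 = 1; torsion from ∂_1 factors > 1: none. So H_0 = Z.
H_1: b_1 = 27 − 8 − 18 = 1; torsion from ∂_2 factors > 1: [2]. So H_1 = Z × Z/2.
H_2: b_2 = 18 − 18 − 0 = 0; torsion from ∂_3 factors > 1: none. So H_2 = 0.

H_0 = Z,  H_1 = Z × Z/2,  H_2 = 0.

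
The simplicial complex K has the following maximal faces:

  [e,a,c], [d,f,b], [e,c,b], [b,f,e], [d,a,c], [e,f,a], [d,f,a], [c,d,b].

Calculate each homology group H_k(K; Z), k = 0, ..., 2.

We work with the vertex ordering a < b < c < d < e < f. The simplices of K, each written with vertices in increasing order, are:

  0-simplices (6): a, b, c, d, e, f
  1-simplices (12): ac, ad, ae, af, bc, bd, be, bf, cd, ce, df, ef
  2-simplices (8): acd, ace, adf, aef, bcd, bce, bdf, bef

so the chain groups are C_0 ≅ Z^6, C_1 ≅ Z^12, C_2 ≅ Z^8.

∂_1: C_1 → C_0 maps an edge to its endpoints' difference, ∂[p,q] = q − p.
The 6×12 boundary matrix has rank 5 and Smith normal form diag(1,1,1,1,1).

The boundary map ∂_2: C_2 → C_1 acts by ∂[p,q,r] = [q,r] − [p,r] + [p,q]. For instance
  ∂bdf = df − bf + bd,
  ∂acd = cd − ad + ac.
This gives a 12×8 integer matrix of rank 7; reducing to Smith normal form yields diagonal entries (1,1,1,1,1,1,1).

Now H_k = ker ∂_k / im ∂_{k+1}, so:

  H_0: rank C_0 − rank ∂_1 = 6 − 5 = 1, and the invariant factors of ∂_1 are all 1, so H_0 = Z.
  H_1: rank ker ∂_1 − rank ∂_2 = (12 − 5) − 7 = 0, and the invariant factors of ∂_2 are all 1, so H_1 = 0.
  H_2: rank ker ∂_2 − rank ∂_3 = (8 − 7) − 0 = 1, and there is no ∂_3, so H_2 = Z.

As a check, the Euler characteristic is 6 − 12 + 8 = 2, which agrees with 1 − 0 + 1 = 2.

H_0 ≅ Z,  H_1 = 0,  H_2 ≅ Z.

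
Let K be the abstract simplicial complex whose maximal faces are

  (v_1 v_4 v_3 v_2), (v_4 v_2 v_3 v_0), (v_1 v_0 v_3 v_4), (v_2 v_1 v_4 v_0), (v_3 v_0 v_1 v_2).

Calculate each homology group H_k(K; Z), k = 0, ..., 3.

Fix the vertex order v_0 < v_1 < v_2 < v_3 < v_4 and write every simplex with vertices in increasing order. Then dim K = 3 and the simplices of K are:

  0-simplices (5): [v_0], [v_1], [v_2], [v_3], [v_4]
  1-simplices (10): [v_0,v_1], [v_0,v_2], [v_0,v_3], [v_0,v_4], [v_1,v_2], [v_1,v_3], [v_1,v_4], [v_2,v_3], [v_2,v_4], [v_3,v_4]
  2-simplices (10): [v_0,v_1,v_2], [v_0,v_1,v_3], [v_0,v_1,v_4], [v_0,v_2,v_3], [v_0,v_2,v_4], [v_0,v_3,v_4], [v_1,v_2,v_3], [v_1,v_2,v_4], [v_1,v_3,v_4], [v_2,v_3,v_4]
  3-simplices (5): [v_0,v_1,v_2,v_3], [v_0,v_1,v_2,v_4], [v_0,v_1,v_3,v_4], [v_0,v_2,v_3,v_4], [v_1,v_2,v_3,v_4]

Hence C_0 ≅ Z^5, C_1 ≅ Z^10, C_2 ≅ Z^10, C_3 ≅ Z^5.

Boundary ∂_1: C_1 → C_0 maps an edge to its endpoints' difference, ∂[p,q] = q − p. For instance
  ∂[v_2,v_4] = [v_4] − [v_2].
As a 5×10 matrix over Z this has rank 4, with invariant factors (1,1,1,1).

Boundary ∂_2: C_2 → C_1 acts by ∂[p,q,r] = [q,r] − [p,r] + [p,q]. For instance
  ∂[v_0,v_1,v_2] = [v_1,v_2] − [v_0,v_2] + [v_0,v_1],
  ∂[v_1,v_2,v_4] = [v_2,v_4] − [v_1,v_4] + [v_1,v_2].
The resulting 10×10 matrix has rank 6, and its Smith normal form has invariant factors (1,1,1,1,1,1).

Boundary ∂_3: C_3 → C_2 sends each 3-simplex σ to the alternating sum Σ_i (−1)^i (σ with its i-th vertex removed). For instance
  ∂[v_1,v_2,v_3,v_4] = [v_2,v_3,v_4] − [v_1,v_3,v_4] + [v_1,v_2,v_4] − [v_1,v_2,v_3],
  ∂[v_0,v_1,v_2,v_4] = [v_1,v_2,v_4] − [v_0,v_2,v_4] + [v_0,v_1,v_4] − [v_0,v_1,v_2].
This gives a 10×5 integer matrix of rank 4; reducing to Smith normal form yields diagonal entries (1,1,1,1).

From H_k ≅ ker(∂_k) / im(∂_{k+1}) we obtain:

  H_0: rank C_0 − rank ∂_1 = 5 − 4 = 1, and the invariant factors of ∂_1 are all 1, so H_0 = Z.
  H_1: rank ker ∂_1 − rank ∂_2 = (10 − 4) − 6 = 0, and the invariant factors of ∂_2 are all 1, so H_1 = 0.
  H_2: rank ker ∂_2 − rank ∂_3 = (10 − 6) − 4 = 0, and the invariant factors of ∂_3 are all 1, so H_2 = 0.
  H_3: rank ker ∂_3 − rank ∂_4 = (5 − 4) − 0 = 1, and there is no ∂_4, so H_3 = Z.

(K is a triangulation of the 3-sphere S^3.)

H_0 ≅ Z,  H_1 = 0,  H_2 = 0,  H_3 ≅ Z.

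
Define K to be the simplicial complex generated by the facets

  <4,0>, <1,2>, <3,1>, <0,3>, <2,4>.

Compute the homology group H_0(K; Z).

We work with the vertex ordering 0 < 1 < 2 < 3 < 4. The simplices of K, each written with vertices in increasing order, are:

  0-simplices (5): [0], [1], [2], [3], [4]
  1-simplices (5): [0,3], [0,4], [1,2], [1,3], [2,4]

Hence C_0 ≅ Z^5, C_1 ≅ Z^5.

∂_1: C_1 → C_0 maps an edge to its endpoints' difference, ∂[p,q] = q − p. For instance
  ∂[1,3] = [3] − [1].
As a 5×5 matrix over Z this has rank 4, with invariant factors (1,1,1,1).

Computing H_k = (kernel of ∂_k) / (image of ∂_{k+1}):

  H_0: rank C_0 − rank ∂_1 = 5 − 4 = 1, and the invariant factors of ∂_1 are all 1, so H_0 ≅ Z.

(K is a triangulation of the circle S^1.)

H_0 = Z.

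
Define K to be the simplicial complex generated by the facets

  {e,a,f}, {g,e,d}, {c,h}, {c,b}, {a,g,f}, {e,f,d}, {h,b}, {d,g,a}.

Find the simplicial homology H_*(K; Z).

Take the total order a < b < c < d < e < f < g < h on the vertex set. Then K (dimension 2) consists of the simplices:

  0-simplices (8): a, b, c, d, e, f, g, h
  1-simplices (13): ad, ae, af, ag, bc, bh, ch, de, df, dg, ef, eg, fg
  2-simplices (5): adg, aef, afg, def, deg

Hence C_0 ≅ Z^8, C_1 ≅ Z^13, C_2 ≅ Z^5.

The boundary map ∂_1: C_1 → C_0 sends each edge [p,q] (with p < q) to q − p.
The resulting 8×13 matrix has rank 6, and its Smith normal form has invariant factors (1,1,1,1,1,1).

The boundary map ∂_2: C_2 → C_1 sends each 2-simplex [p,q,r] to [q,r] − [p,r] + [p,q]. For instance
  ∂adg = dg − ag + ad,
  ∂deg = eg − dg + de.
This gives a 13×5 integer matrix of rank 5; reducing to Smith normal form yields diagonal entries (1,1,1,1,1).

Reading off H_k = ker ∂_k / im ∂_{k+1}:

  H_0: rank C_0 − rank ∂_1 = 8 − 6 = 2, and the invariant factors of ∂_1 are all 1, so H_0 ≅ Z^2.
  H_1: rank ker ∂_1 − rank ∂_2 = (13 − 6) − 5 = 2, and the invariant factors of ∂_2 are all 1, so H_1 ≅ Z^2.
  H_2: rank ker ∂_2 − rank ∂_3 = (5 − 5) − 0 = 0, and there is no ∂_3, so H_2 ≅ 0.

As a check, the Euler characteristic is 8 − 13 + 5 = 0, which agrees with 2 − 2 + 0 = 0.

H_0 = Z^2,  H_1 = Z^2,  H_2 = 0.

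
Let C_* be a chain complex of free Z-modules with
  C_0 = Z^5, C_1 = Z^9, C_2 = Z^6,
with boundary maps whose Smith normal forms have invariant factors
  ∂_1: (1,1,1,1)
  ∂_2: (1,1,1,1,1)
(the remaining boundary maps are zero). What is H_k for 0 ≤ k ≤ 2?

H_0: b_0 = 5 − 0 − 4 = 1; torsion from ∂_1 factors > 1: none. So H_0 = Z.
H_1: b_1 = 9 − 4 − 5 = 0; torsion from ∂_2 factors > 1: none. So H_1 = 0.
H_2: b_2 = 6 − 5 − 0 = 1; torsion from ∂_3 factors > 1: none. So H_2 = Z.

H_0 = Z,  H_1 = 0,  H_2 = Z.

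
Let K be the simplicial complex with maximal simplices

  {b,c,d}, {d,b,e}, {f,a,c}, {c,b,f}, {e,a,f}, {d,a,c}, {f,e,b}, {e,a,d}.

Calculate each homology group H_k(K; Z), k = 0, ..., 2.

Take the total order a < b < c < d < e < f on the vertex set. Then K (dimension 2) consists of the simplices:

  0-simplices (6): a, b, c, d, e, f
  1-simplices (12): ac, ad, ae, af, bc, bd, be, bf, cd, cf, de, ef
  2-simplices (8): acd, acf, ade, aef, bcd, bcf, bde, bef

so the chain groups are C_0 ≅ Z^6, C_1 ≅ Z^12, C_2 ≅ Z^8.

Boundary ∂_1: C_1 → C_0 is given by ∂[p,q] = [q] − [p]. For instance
  ∂cf = f − c.
The 6×12 boundary matrix has rank 5 and Smith normal form diag(1,1,1,1,1).

Boundary ∂_2: C_2 → C_1 sends each 2-simplex [p,q,r] to [q,r] − [p,r] + [p,q]. For instance
  ∂acf = cf − af + ac,
  ∂bef = ef − bf + be.
The 12×8 boundary matrix has rank 7 and Smith normal form diag(1,1,1,1,1,1,1).

Now H_k = ker ∂_k / im ∂_{k+1}, so:

  H_0: rank C_0 − rank ∂_1 = 6 − 5 = 1, and the invariant factors of ∂_1 are all 1, so H_0 = Z.
  H_1: rank ker ∂_1 − rank ∂_2 = (12 − 5) − 7 = 0, and the invariant factors of ∂_2 are all 1, so H_1 = 0.
  H_2: rank ker ∂_2 − rank ∂_3 = (8 − 7) − 0 = 1, and there is no ∂_3, so H_2 = Z.

As a check, the Euler characteristic is 6 − 12 + 8 = 2, which agrees with 1 − 0 + 1 = 2.

H_0 = Z,  H_1 = 0,  H_2 = Z.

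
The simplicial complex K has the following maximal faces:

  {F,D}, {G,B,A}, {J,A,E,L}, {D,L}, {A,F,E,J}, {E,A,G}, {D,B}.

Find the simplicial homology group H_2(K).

H_2 ≅ 0.

Take the total order A < B < D < E < F < G < J < L on the vertex set. Then K (dimension 3) consists of the simplices:

  0-simplices (8): A, B, D, E, F, G, J, L
  1-simplices (16): AB, AE, AF, AG, AJ, AL, BD, BG, DF, DL, EF, EG, EJ, EL, FJ, JL
  2-simplices (9): ABG, AEF, AEG, AEJ, AEL, AFJ, AJL, EFJ, EJL
  3-simplices (2): AEFJ, AEJL

so the chain groups are C_0 ≅ Z^8, C_1 ≅ Z^16, C_2 ≅ Z^9, C_3 ≅ Z^2.

∂_1: C_1 → C_0 is given by ∂[p,q] = [q] − [p].
As a 8×16 matrix over Z this has rank 7, with invariant factors (1,1,1,1,1,1,1).

Boundary ∂_2: C_2 → C_1 sends each 2-simplex [p,q,r] to [q,r] − [p,r] + [p,q]. For instance
  ∂AEG = EG − AG + AE,
  ∂ABG = BG − AG + AB.
This gives a 16×9 integer matrix of rank 7; reducing to Smith normal form yields diagonal entries (1,1,1,1,1,1,1).

∂_3: C_3 → C_2 sends each 3-simplex σ to the alternating sum Σ_i (−1)^i (σ with its i-th vertex removed). For instance
  ∂AEJL = EJL − AJL + AEL − AEJ,
  ∂AEFJ = EFJ − AFJ + AEJ − AEF.
The 9×2 boundary matrix has rank 2 and Smith normal form diag(1,1).

Now H_k = ker ∂_k / im ∂_{k+1}, so:

  H_2: rank ker ∂_2 − rank ∂_3 = (9 − 7) − 2 = 0, and the invariant factors of ∂_3 are all 1, so H_2 = 0.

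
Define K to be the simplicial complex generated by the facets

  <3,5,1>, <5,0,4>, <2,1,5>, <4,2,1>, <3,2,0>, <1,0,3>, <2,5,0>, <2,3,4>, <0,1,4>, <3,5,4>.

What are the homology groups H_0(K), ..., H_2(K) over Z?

H_0 = Z,  H_1 = Z_2,  H_2 = 0.

Fix the vertex order 0 < 1 < 2 < 3 < 4 < 5 and write every simplex with vertices in increasing order. Then dim K = 2 and the simplices of K are:

  0-simplices (6): [0], [1], [2], [3], [4], [5]
  1-simplices (15): [0,1], [0,2], [0,3], [0,4], [0,5], [1,2], [1,3], [1,4], [1,5], [2,3], [2,4], [2,5], [3,4], [3,5], [4,5]
  2-simplices (10): [0,1,3], [0,1,4], [0,2,3], [0,2,5], [0,4,5], [1,2,4], [1,2,5], [1,3,5], [2,3,4], [3,4,5]

giving chain groups C_0 ≅ Z^6, C_1 ≅ Z^15, C_2 ≅ Z^10.

∂_1: C_1 → C_0 is given by ∂[p,q] = [q] − [p].
The resulting 6×15 matrix has rank 5, and its Smith normal form has invariant factors (1,1,1,1,1).

The boundary map ∂_2: C_2 → C_1 acts by ∂[p,q,r] = [q,r] − [p,r] + [p,q]. For instance
  ∂[0,1,4] = [1,4] − [0,4] + [0,1],
  ∂[0,2,5] = [2,5] − [0,5] + [0,2].
As a 15×10 matrix over Z this has rank 10, with invariant factors (1,1,1,1,1,1,1,1,1,2).

Computing H_k = (kernel of ∂_k) / (image of ∂_{k+1}):

  H_0: rank C_0 − rank ∂_1 = 6 − 5 = 1, and the invariant factors of ∂_1 are all 1, so H_0 ≅ Z.
  H_1: rank ker ∂_1 − rank ∂_2 = (15 − 5) − 10 = 0, and ∂_2 has invariant factor 2 > 1, so H_1 ≅ Z_2.
  H_2: rank ker ∂_2 − rank ∂_3 = (10 − 10) − 0 = 0, and there is no ∂_3, so H_2 ≅ 0.

As a check, the Euler characteristic is 6 − 15 + 10 = 1, which agrees with 1 − 0 + 0 = 1.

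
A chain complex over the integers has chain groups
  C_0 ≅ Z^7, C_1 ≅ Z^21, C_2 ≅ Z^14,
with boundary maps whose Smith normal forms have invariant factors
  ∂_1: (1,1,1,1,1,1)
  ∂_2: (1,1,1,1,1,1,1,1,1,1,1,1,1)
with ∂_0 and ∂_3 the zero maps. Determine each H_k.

H_0 = Z,  H_1 = Z^2,  H_2 = Z.

H_0: b_0 = 7 − 0 − 6 = 1; torsion from ∂_1 factors > 1: none. So H_0 = Z.
H_1: b_1 = 21 − 6 − 13 = 2; torsion from ∂_2 factors > 1: none. So H_1 = Z^2.
H_2: b_2 = 14 − 13 − 0 = 1; torsion from ∂_3 factors > 1: none. So H_2 = Z.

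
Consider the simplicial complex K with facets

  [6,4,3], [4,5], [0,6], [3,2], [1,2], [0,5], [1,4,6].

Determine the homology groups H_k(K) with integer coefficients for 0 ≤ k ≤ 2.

Order the vertices as 0 < 1 < 2 < 3 < 4 < 5 < 6. Listing each simplex with vertices in this order, K has dimension 2 with simplices:

  0-simplices (7): [0], [1], [2], [3], [4], [5], [6]
  1-simplices (10): [0,5], [0,6], [1,2], [1,4], [1,6], [2,3], [3,4], [3,6], [4,5], [4,6]
  2-simplices (2): [1,4,6], [3,4,6]

Hence C_0 ≅ Z^7, C_1 ≅ Z^10, C_2 ≅ Z^2.

Boundary ∂_1: C_1 → C_0 is given by ∂[p,q] = [q] − [p]. For instance
  ∂[3,6] = [6] − [3].
This gives a 7×10 integer matrix of rank 6; reducing to Smith normal form yields diagonal entries (1,1,1,1,1,1).

∂_2: C_2 → C_1 sends each 2-simplex [p,q,r] to [q,r] − [p,r] + [p,q]. For instance
  ∂[1,4,6] = [4,6] − [1,6] + [1,4],
  ∂[3,4,6] = [4,6] − [3,6] + [3,4].
The 10×2 boundary matrix has rank 2 and Smith normal form diag(1,1).

Computing H_k = (kernel of ∂_k) / (image of ∂_{k+1}):

  H_0: rank C_0 − rank ∂_1 = 7 − 6 = 1, and the invariant factors of ∂_1 are all 1, so H_0 ≅ Z.
  H_1: rank ker ∂_1 − rank ∂_2 = (10 − 6) − 2 = 2, and the invariant factors of ∂_2 are all 1, so H_1 ≅ Z^2.
  H_2: rank ker ∂_2 − rank ∂_3 = (2 − 2) − 0 = 0, and there is no ∂_3, so H_2 ≅ 0.

As a check, the Euler characteristic is 7 − 10 + 2 = -1, which agrees with 1 − 2 + 0 = -1.

H_0 = Z,  H_1 = Z^2,  H_2 = 0.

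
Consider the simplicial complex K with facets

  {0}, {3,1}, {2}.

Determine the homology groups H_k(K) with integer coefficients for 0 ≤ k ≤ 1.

K has 4 vertices, 1 edge.
rank ∂_0 = 0, rank ∂_1 = 1 ⇒ b_0 = 4 − 0 − 1 = 3; all invariant factors of ∂_1 are 1 so no torsion. So H_0 ≅ Z^3.
rank ∂_1 = 1, rank ∂_2 = 0 ⇒ b_1 = 1 − 1 − 0 = 0. So H_1 ≅ 0.

H_0 = Z^3,  H_1 = 0.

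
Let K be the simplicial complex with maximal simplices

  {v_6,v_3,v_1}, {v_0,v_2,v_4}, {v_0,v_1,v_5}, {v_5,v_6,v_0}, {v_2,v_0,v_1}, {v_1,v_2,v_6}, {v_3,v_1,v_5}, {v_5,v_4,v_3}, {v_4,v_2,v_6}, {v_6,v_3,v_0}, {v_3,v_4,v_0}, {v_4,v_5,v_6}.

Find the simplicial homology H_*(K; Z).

We work with the vertex ordering v_0 < v_1 < v_2 < v_3 < v_4 < v_5 < v_6. The simplices of K, each written with vertices in increasing order, are:

  0-simplices (7): [v_0], [v_1], [v_2], [v_3], [v_4], [v_5], [v_6]
  1-simplices (18): (18 of them)
  2-simplices (12): (12 of them)

giving chain groups C_0 ≅ Z^7, C_1 ≅ Z^18, C_2 ≅ Z^12.

Boundary ∂_1: C_1 → C_0 sends each edge [p,q] (with p < q) to q − p.
This gives a 7×18 integer matrix of rank 6; reducing to Smith normal form yields diagonal entries (1,1,1,1,1,1).

The boundary map ∂_2: C_2 → C_1 maps a triangle to the signed sum of its edges. For instance
  ∂[v_0,v_5,v_6] = [v_5,v_6] − [v_0,v_6] + [v_0,v_5],
  ∂[v_1,v_2,v_6] = [v_2,v_6] − [v_1,v_6] + [v_1,v_2].
The 18×12 boundary matrix has rank 12 and Smith normal form diag(1,1,1,1,1,1,1,1,1,1,1,2).

Computing H_k = (kernel of ∂_k) / (image of ∂_{k+1}):

  H_0: rank C_0 − rank ∂_1 = 7 − 6 = 1, and the invariant factors of ∂_1 are all 1, so H_0 ≅ Z.
  H_1: rank ker ∂_1 − rank ∂_2 = (18 − 6) − 12 = 0, and ∂_2 has invariant factor 2 > 1, so H_1 ≅ Z/2Z.
  H_2: rank ker ∂_2 − rank ∂_3 = (12 − 12) − 0 = 0, and there is no ∂_3, so H_2 ≅ 0.

As a check, the Euler characteristic is 7 − 18 + 12 = 1, which agrees with 1 − 0 + 0 = 1.

H_0 ≅ Z,  H_1 ≅ Z/2Z,  H_2 = 0.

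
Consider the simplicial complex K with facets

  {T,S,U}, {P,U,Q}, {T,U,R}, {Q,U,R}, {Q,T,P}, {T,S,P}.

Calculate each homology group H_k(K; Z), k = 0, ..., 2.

H_0 ≅ Z,  H_1 ≅ Z,  H_2 = 0.

Fix the vertex order P < Q < R < S < T < U and write every simplex with vertices in increasing order. Then dim K = 2 and the simplices of K are:

  0-simplices (6): P, Q, R, S, T, U
  1-simplices (12): PQ, PS, PT, PU, QR, QT, QU, RT, RU, ST, SU, TU
  2-simplices (6): PQT, PQU, PST, QRU, RTU, STU

Hence C_0 ≅ Z^6, C_1 ≅ Z^12, C_2 ≅ Z^6.

∂_1: C_1 → C_0 maps an edge to its endpoints' difference, ∂[p,q] = q − p. For instance
  ∂RT = T − R.
The 6×12 boundary matrix has rank 5 and Smith normal form diag(1,1,1,1,1).

The boundary map ∂_2: C_2 → C_1 acts by ∂[p,q,r] = [q,r] − [p,r] + [p,q]. For instance
  ∂PST = ST − PT + PS,
  ∂RTU = TU − RU + RT.
This gives a 12×6 integer matrix of rank 6; reducing to Smith normal form yields diagonal entries (1,1,1,1,1,1).

From H_k ≅ ker(∂_k) / im(∂_{k+1}) we obtain:

  H_0: rank C_0 − rank ∂_1 = 6 − 5 = 1, and the invariant factors of ∂_1 are all 1, so H_0 ≅ Z.
  H_1: rank ker ∂_1 − rank ∂_2 = (12 − 5) − 6 = 1, and the invariant factors of ∂_2 are all 1, so H_1 ≅ Z.
  H_2: rank ker ∂_2 − rank ∂_3 = (6 − 6) − 0 = 0, and there is no ∂_3, so H_2 ≅ 0.

As a check, the Euler characteristic is 6 − 12 + 6 = 0, which agrees with 1 − 1 + 0 = 0.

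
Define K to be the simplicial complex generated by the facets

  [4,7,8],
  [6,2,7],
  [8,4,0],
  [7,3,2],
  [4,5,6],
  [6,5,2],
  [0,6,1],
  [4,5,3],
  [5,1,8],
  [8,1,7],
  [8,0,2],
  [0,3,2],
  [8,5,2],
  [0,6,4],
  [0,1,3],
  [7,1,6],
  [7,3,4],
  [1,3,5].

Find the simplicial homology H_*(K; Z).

Fix the vertex order 0 < 1 < 2 < 3 < 4 < 5 < 6 < 7 < 8 and write every simplex with vertices in increasing order. Then dim K = 2 and the simplices of K are:

  0-simplices (9): [0], [1], [2], [3], [4], [5], [6], [7], [8]
  1-simplices (27): (27 of them)
  2-simplices (18): [0,1,3], [0,1,6], [0,2,3], [0,2,8], [0,4,6], [0,4,8], [1,3,5], [1,5,8], [1,6,7], [1,7,8], [2,3,7], [2,5,6], [2,5,8], [2,6,7], [3,4,5], [3,4,7], [4,5,6], [4,7,8]

giving chain groups C_0 ≅ Z^9, C_1 ≅ Z^27, C_2 ≅ Z^18.

∂_1: C_1 → C_0 is given by ∂[p,q] = [q] − [p]. For instance
  ∂[1,8] = [8] − [1].
As a 9×27 matrix over Z this has rank 8, with invariant factors (1,1,1,1,1,1,1,1).

The boundary map ∂_2: C_2 → C_1 acts by ∂[p,q,r] = [q,r] − [p,r] + [p,q]. For instance
  ∂[0,4,8] = [4,8] − [0,8] + [0,4],
  ∂[1,7,8] = [7,8] − [1,8] + [1,7].
The 27×18 boundary matrix has rank 17 and Smith normal form diag(1,1,1,1,1,1,1,1,1,1,1,1,1,1,1,1,1).

Reading off H_k = ker ∂_k / im ∂_{k+1}:

  H_0: rank C_0 − rank ∂_1 = 9 − 8 = 1, and the invariant factors of ∂_1 are all 1, so H_0 ≅ Z.
  H_1: rank ker ∂_1 − rank ∂_2 = (27 − 8) − 17 = 2, and the invariant factors of ∂_2 are all 1, so H_1 ≅ Z^2.
  H_2: rank ker ∂_2 − rank ∂_3 = (18 − 17) − 0 = 1, and there is no ∂_3, so H_2 ≅ Z.

As a check, the Euler characteristic is 9 − 27 + 18 = 0, which agrees with 1 − 2 + 1 = 0.

H_0 ≅ Z,  H_1 ≅ Z^2,  H_2 ≅ Z.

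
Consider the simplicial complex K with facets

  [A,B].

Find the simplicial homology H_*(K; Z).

H_0 ≅ Z,  H_1 = 0.

Take the total order A < B on the vertex set. Then K (dimension 1) consists of the simplices:

  0-simplices (2): A, B
  1-simplices (1): AB

giving chain groups C_0 ≅ Z^2, C_1 ≅ Z^1.

The boundary map ∂_1: C_1 → C_0 is given by ∂[p,q] = [q] − [p]. For instance
  ∂AB = B − A.
As a 2×1 matrix over Z this has rank 1, with invariant factors (1).

Now H_k = ker ∂_k / im ∂_{k+1}, so:

  H_0: rank C_0 − rank ∂_1 = 2 − 1 = 1, and the invariant factors of ∂_1 are all 1, so H_0 ≅ Z.
  H_1: rank ker ∂_1 − rank ∂_2 = (1 − 1) − 0 = 0, and there is no ∂_2, so H_1 ≅ 0.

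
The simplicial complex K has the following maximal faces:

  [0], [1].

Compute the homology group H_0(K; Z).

H_0 ≅ Z^2.

We work with the vertex ordering 0 < 1. The simplices of K, each written with vertices in increasing order, are:

  0-simplices (2): [0], [1]

so the chain groups are C_0 ≅ Z^2.

Now H_k = ker ∂_k / im ∂_{k+1}, so:

  H_0: rank C_0 − rank ∂_1 = 2 − 0 = 2, and there is no ∂_1, so H_0 = Z^2.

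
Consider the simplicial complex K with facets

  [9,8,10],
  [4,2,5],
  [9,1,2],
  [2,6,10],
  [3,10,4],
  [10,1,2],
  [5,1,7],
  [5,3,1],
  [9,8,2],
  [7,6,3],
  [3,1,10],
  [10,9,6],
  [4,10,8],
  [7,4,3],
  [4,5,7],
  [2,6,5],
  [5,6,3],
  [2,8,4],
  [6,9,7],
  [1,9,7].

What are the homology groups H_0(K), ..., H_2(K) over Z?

We work with the vertex ordering 1 < 2 < 3 < 4 < 5 < 6 < 7 < 8 < 9 < 10. The simplices of K, each written with vertices in increasing order, are:

  0-simplices (10): [1], [2], [3], [4], [5], [6], [7], [8], [9], [10]
  1-simplices (30): (30 of them)
  2-simplices (20): (20 of them)

so the chain groups are C_0 ≅ Z^10, C_1 ≅ Z^30, C_2 ≅ Z^20.

The boundary map ∂_1: C_1 → C_0 sends each edge [p,q] (with p < q) to q − p.
The resulting 10×30 matrix has rank 9, and its Smith normal form has invariant factors (1,1,1,1,1,1,1,1,1).

The boundary map ∂_2: C_2 → C_1 sends each 2-simplex [p,q,r] to [q,r] − [p,r] + [p,q]. For instance
  ∂[3,4,10] = [4,10] − [3,10] + [3,4],
  ∂[3,4,7] = [4,7] − [3,7] + [3,4].
As a 30×20 matrix over Z this has rank 20, with invariant factors (1,1,1,1,1,1,1,1,1,1,1,1,1,1,1,1,1,1,1,2).

Now H_k = ker ∂_k / im ∂_{k+1}, so:

  H_0: rank C_0 − rank ∂_1 = 10 − 9 = 1, and the invariant factors of ∂_1 are all 1, so H_0 ≅ Z.
  H_1: rank ker ∂_1 − rank ∂_2 = (30 − 9) − 20 = 1, and ∂_2 has invariant factor 2 > 1, so H_1 ≅ Z ⊕ Z/2.
  H_2: rank ker ∂_2 − rank ∂_3 = (20 − 20) − 0 = 0, and there is no ∂_3, so H_2 ≅ 0.

As a check, the Euler characteristic is 10 − 30 + 20 = 0, which agrees with 1 − 1 + 0 = 0.

H_0 ≅ Z,  H_1 ≅ Z ⊕ Z/2,  H_2 = 0.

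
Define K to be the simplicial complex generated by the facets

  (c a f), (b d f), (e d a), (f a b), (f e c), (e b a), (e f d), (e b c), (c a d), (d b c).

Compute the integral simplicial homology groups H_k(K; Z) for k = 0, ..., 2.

Order the vertices as a < b < c < d < e < f. Listing each simplex with vertices in this order, K has dimension 2 with simplices:

  0-simplices (6): a, b, c, d, e, f
  1-simplices (15): ab, ac, ad, ae, af, bc, bd, be, bf, cd, ce, cf, de, df, ef
  2-simplices (10): abe, abf, acd, acf, ade, bcd, bce, bdf, cef, def

so the chain groups are C_0 ≅ Z^6, C_1 ≅ Z^15, C_2 ≅ Z^10.

The boundary map ∂_1: C_1 → C_0 sends each edge [p,q] (with p < q) to q − p.
This gives a 6×15 integer matrix of rank 5; reducing to Smith normal form yields diagonal entries (1,1,1,1,1).

Boundary ∂_2: C_2 → C_1 sends each 2-simplex [p,q,r] to [q,r] − [p,r] + [p,q]. For instance
  ∂bdf = df − bf + bd,
  ∂abe = be − ae + ab.
The 15×10 boundary matrix has rank 10 and Smith normal form diag(1,1,1,1,1,1,1,1,1,2).

Reading off H_k = ker ∂_k / im ∂_{k+1}:

  H_0: rank C_0 − rank ∂_1 = 6 − 5 = 1, and the invariant factors of ∂_1 are all 1, so H_0 = Z.
  H_1: rank ker ∂_1 − rank ∂_2 = (15 − 5) − 10 = 0, and ∂_2 has invariant factor 2 > 1, so H_1 = Z/2.
  H_2: rank ker ∂_2 − rank ∂_3 = (10 − 10) − 0 = 0, and there is no ∂_3, so H_2 = 0.

(K is a triangulation of the real projective plane RP^2.)

H_0 = Z,  H_1 = Z/2,  H_2 = 0.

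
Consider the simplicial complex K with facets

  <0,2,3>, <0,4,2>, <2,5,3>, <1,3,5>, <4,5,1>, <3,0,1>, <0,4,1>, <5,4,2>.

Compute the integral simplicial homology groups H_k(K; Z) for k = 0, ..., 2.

K has 6 vertices, 12 edges, 8 triangles.
rank ∂_0 = 0, rank ∂_1 = 5 ⇒ b_0 = 6 − 0 − 5 = 1; all invariant factors of ∂_1 are 1 so no torsion. So H_0 ≅ Z.
rank ∂_1 = 5, rank ∂_2 = 7 ⇒ b_1 = 12 − 5 − 7 = 0; all invariant factors of ∂_2 are 1 so no torsion. So H_1 ≅ 0.
rank ∂_2 = 7, rank ∂_3 = 0 ⇒ b_2 = 8 − 7 − 0 = 1. So H_2 ≅ Z.

H_0 = Z,  H_1 = 0,  H_2 = Z.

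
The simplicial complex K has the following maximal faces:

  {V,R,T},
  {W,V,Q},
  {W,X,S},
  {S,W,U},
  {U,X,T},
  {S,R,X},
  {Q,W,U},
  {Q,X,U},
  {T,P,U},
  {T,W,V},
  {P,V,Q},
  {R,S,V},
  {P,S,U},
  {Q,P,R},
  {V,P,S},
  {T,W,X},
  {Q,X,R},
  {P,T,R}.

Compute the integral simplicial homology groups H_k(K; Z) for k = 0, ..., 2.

H_0 ≅ Z,  H_1 ≅ Z ⊕ Z_2,  H_2 = 0.

Order the vertices as P < Q < R < S < T < U < V < W < X. Listing each simplex with vertices in this order, K has dimension 2 with simplices:

  0-simplices (9): P, Q, R, S, T, U, V, W, X
  1-simplices (27): PQ, PR, PS, PT, PU, PV, QR, QU, QV, QW, QX, RS, RT, RV, RX, SU, SV, SW, SX, TU, TV, TW, TX, UW, UX, VW, WX
  2-simplices (18): PQR, PQV, PRT, PSU, PSV, PTU, QRX, QUW, QUX, QVW, RSV, RSX, RTV, SUW, SWX, TUX, TVW, TWX

so the chain groups are C_0 ≅ Z^9, C_1 ≅ Z^27, C_2 ≅ Z^18.

∂_1: C_1 → C_0 sends each edge [p,q] (with p < q) to q − p.
The 9×27 boundary matrix has rank 8 and Smith normal form diag(1,1,1,1,1,1,1,1).

∂_2: C_2 → C_1 sends each 2-simplex [p,q,r] to [q,r] − [p,r] + [p,q]. For instance
  ∂SWX = WX − SX + SW,
  ∂PQV = QV − PV + PQ.
The 27×18 boundary matrix has rank 18 and Smith normal form diag(1,1,1,1,1,1,1,1,1,1,1,1,1,1,1,1,1,2).

Now H_k = ker ∂_k / im ∂_{k+1}, so:

  H_0: rank C_0 − rank ∂_1 = 9 − 8 = 1, and the invariant factors of ∂_1 are all 1, so H_0 ≅ Z.
  H_1: rank ker ∂_1 − rank ∂_2 = (27 − 8) − 18 = 1, and ∂_2 has invariant factor 2 > 1, so H_1 ≅ Z ⊕ Z_2.
  H_2: rank ker ∂_2 − rank ∂_3 = (18 − 18) − 0 = 0, and there is no ∂_3, so H_2 ≅ 0.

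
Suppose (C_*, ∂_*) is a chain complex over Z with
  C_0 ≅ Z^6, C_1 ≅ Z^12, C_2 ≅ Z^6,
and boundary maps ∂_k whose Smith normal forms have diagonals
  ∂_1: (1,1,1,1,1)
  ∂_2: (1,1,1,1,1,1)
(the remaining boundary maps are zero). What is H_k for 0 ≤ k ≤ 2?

H_0 ≅ Z,  H_1 ≅ Z,  H_2 = 0.

H_0: b_0 = 6 − 0 − 5 = 1; torsion from ∂_1 factors > 1: none. So H_0 ≅ Z.
H_1: b_1 = 12 − 5 − 6 = 1; torsion from ∂_2 factors > 1: none. So H_1 ≅ Z.
H_2: b_2 = 6 − 6 − 0 = 0; torsion from ∂_3 factors > 1: none. So H_2 ≅ 0.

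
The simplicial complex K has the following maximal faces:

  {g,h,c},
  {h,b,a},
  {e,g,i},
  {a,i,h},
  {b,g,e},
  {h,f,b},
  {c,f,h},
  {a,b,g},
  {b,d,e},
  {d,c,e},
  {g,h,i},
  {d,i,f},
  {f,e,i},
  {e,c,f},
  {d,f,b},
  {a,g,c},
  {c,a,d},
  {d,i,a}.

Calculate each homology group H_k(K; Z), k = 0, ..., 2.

Order the vertices as a < b < c < d < e < f < g < h < i. Listing each simplex with vertices in this order, K has dimension 2 with simplices:

  0-simplices (9): a, b, c, d, e, f, g, h, i
  1-simplices (27): ab, ac, ad, ag, ah, ai, bd, be, bf, bg, bh, cd, ce, cf, cg, ch, de, df, di, ef, eg, ei, fh, fi, gh, gi, hi
  2-simplices (18): abg, abh, acd, acg, adi, ahi, bde, bdf, beg, bfh, cde, cef, cfh, cgh, dfi, efi, egi, ghi

so the chain groups are C_0 ≅ Z^9, C_1 ≅ Z^27, C_2 ≅ Z^18.

The boundary map ∂_1: C_1 → C_0 maps an edge to its endpoints' difference, ∂[p,q] = q − p. For instance
  ∂bh = h − b.
This gives a 9×27 integer matrix of rank 8; reducing to Smith normal form yields diagonal entries (1,1,1,1,1,1,1,1).

The boundary map ∂_2: C_2 → C_1 acts by ∂[p,q,r] = [q,r] − [p,r] + [p,q]. For instance
  ∂cfh = fh − ch + cf,
  ∂acg = cg − ag + ac.
This gives a 27×18 integer matrix of rank 18; reducing to Smith normal form yields diagonal entries (1,1,1,1,1,1,1,1,1,1,1,1,1,1,1,1,1,2).

Now H_k = ker ∂_k / im ∂_{k+1}, so:

  H_0: rank C_0 − rank ∂_1 = 9 − 8 = 1, and the invariant factors of ∂_1 are all 1, so H_0 ≅ Z.
  H_1: rank ker ∂_1 − rank ∂_2 = (27 − 8) − 18 = 1, and ∂_2 has invariant factor 2 > 1, so H_1 ≅ Z ⊕ Z_2.
  H_2: rank ker ∂_2 − rank ∂_3 = (18 − 18) − 0 = 0, and there is no ∂_3, so H_2 ≅ 0.

As a check, the Euler characteristic is 9 − 27 + 18 = 0, which agrees with 1 − 1 + 0 = 0.
(K is a triangulation of the Klein bottle.)

H_0 = Z,  H_1 = Z ⊕ Z_2,  H_2 = 0.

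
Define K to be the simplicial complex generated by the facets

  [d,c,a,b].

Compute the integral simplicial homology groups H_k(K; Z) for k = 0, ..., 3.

H_0 ≅ Z,  H_1 = 0,  H_2 = 0,  H_3 = 0.

Take the total order a < b < c < d on the vertex set. Then K (dimension 3) consists of the simplices:

  0-simplices (4): a, b, c, d
  1-simplices (6): ab, ac, ad, bc, bd, cd
  2-simplices (4): abc, abd, acd, bcd
  3-simplices (1): abcd

so the chain groups are C_0 ≅ Z^4, C_1 ≅ Z^6, C_2 ≅ Z^4, C_3 ≅ Z^1.

The boundary map ∂_1: C_1 → C_0 sends each edge [p,q] (with p < q) to q − p. For instance
  ∂cd = d − c.
As a 4×6 matrix over Z this has rank 3, with invariant factors (1,1,1).

Boundary ∂_2: C_2 → C_1 sends each 2-simplex [p,q,r] to [q,r] − [p,r] + [p,q]. For instance
  ∂bcd = cd − bd + bc,
  ∂abd = bd − ad + ab.
The 6×4 boundary matrix has rank 3 and Smith normal form diag(1,1,1).

Boundary ∂_3: C_3 → C_2 sends each 3-simplex σ to the alternating sum Σ_i (−1)^i (σ with its i-th vertex removed). For instance
  ∂abcd = bcd − acd + abd − abc.
As a 4×1 matrix over Z this has rank 1, with invariant factors (1).

Computing H_k = (kernel of ∂_k) / (image of ∂_{k+1}):

  H_0: rank C_0 − rank ∂_1 = 4 − 3 = 1, and the invariant factors of ∂_1 are all 1, so H_0 ≅ Z.
  H_1: rank ker ∂_1 − rank ∂_2 = (6 − 3) − 3 = 0, and the invariant factors of ∂_2 are all 1, so H_1 ≅ 0.
  H_2: rank ker ∂_2 − rank ∂_3 = (4 − 3) − 1 = 0, and the invariant factors of ∂_3 are all 1, so H_2 ≅ 0.
  H_3: rank ker ∂_3 − rank ∂_4 = (1 − 1) − 0 = 0, and there is no ∂_4, so H_3 ≅ 0.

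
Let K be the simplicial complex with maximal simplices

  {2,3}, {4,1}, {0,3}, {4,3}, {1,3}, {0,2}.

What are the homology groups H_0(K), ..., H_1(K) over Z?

Take the total order 0 < 1 < 2 < 3 < 4 on the vertex set. Then K (dimension 1) consists of the simplices:

  0-simplices (5): [0], [1], [2], [3], [4]
  1-simplices (6): [0,2], [0,3], [1,3], [1,4], [2,3], [3,4]

Hence C_0 ≅ Z^5, C_1 ≅ Z^6.

Boundary ∂_1: C_1 → C_0 maps an edge to its endpoints' difference, ∂[p,q] = q − p. For instance
  ∂[1,4] = [4] − [1].
The 5×6 boundary matrix has rank 4 and Smith normal form diag(1,1,1,1).

Reading off H_k = ker ∂_k / im ∂_{k+1}:

  H_0: rank C_0 − rank ∂_1 = 5 − 4 = 1, and the invariant factors of ∂_1 are all 1, so H_0 = Z.
  H_1: rank ker ∂_1 − rank ∂_2 = (6 − 4) − 0 = 2, and there is no ∂_2, so H_1 = Z^2.

(K is a triangulation of a wedge of 2 circles.)

H_0 = Z,  H_1 = Z^2.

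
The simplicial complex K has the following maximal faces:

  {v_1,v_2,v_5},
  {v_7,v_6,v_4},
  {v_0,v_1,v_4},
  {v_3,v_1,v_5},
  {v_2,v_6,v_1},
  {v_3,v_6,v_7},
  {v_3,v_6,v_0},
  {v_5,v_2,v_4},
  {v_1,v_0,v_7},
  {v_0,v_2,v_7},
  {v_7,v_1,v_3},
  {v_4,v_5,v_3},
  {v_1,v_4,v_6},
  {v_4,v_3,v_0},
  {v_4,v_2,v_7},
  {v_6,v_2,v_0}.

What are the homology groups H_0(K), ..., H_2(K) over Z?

H_0 = Z,  H_1 = Z^2,  H_2 = Z.

Take the total order v_0 < v_1 < v_2 < v_3 < v_4 < v_5 < v_6 < v_7 on the vertex set. Then K (dimension 2) consists of the simplices:

  0-simplices (8): [v_0], [v_1], [v_2], [v_3], [v_4], [v_5], [v_6], [v_7]
  1-simplices (24): (24 of them)
  2-simplices (16): (16 of them)

Hence C_0 ≅ Z^8, C_1 ≅ Z^24, C_2 ≅ Z^16.

Boundary ∂_1: C_1 → C_0 sends each edge [p,q] (with p < q) to q − p.
As a 8×24 matrix over Z this has rank 7, with invariant factors (1,1,1,1,1,1,1).

Boundary ∂_2: C_2 → C_1 maps a triangle to the signed sum of its edges. For instance
  ∂[v_0,v_3,v_6] = [v_3,v_6] − [v_0,v_6] + [v_0,v_3],
  ∂[v_4,v_6,v_7] = [v_6,v_7] − [v_4,v_7] + [v_4,v_6].
The 24×16 boundary matrix has rank 15 and Smith normal form diag(1,1,1,1,1,1,1,1,1,1,1,1,1,1,1).

Computing H_k = (kernel of ∂_k) / (image of ∂_{k+1}):

  H_0: rank C_0 − rank ∂_1 = 8 − 7 = 1, and the invariant factors of ∂_1 are all 1, so H_0 ≅ Z.
  H_1: rank ker ∂_1 − rank ∂_2 = (24 − 7) − 15 = 2, and the invariant factors of ∂_2 are all 1, so H_1 ≅ Z^2.
  H_2: rank ker ∂_2 − rank ∂_3 = (16 − 15) − 0 = 1, and there is no ∂_3, so H_2 ≅ Z.

As a check, the Euler characteristic is 8 − 24 + 16 = 0, which agrees with 1 − 2 + 1 = 0.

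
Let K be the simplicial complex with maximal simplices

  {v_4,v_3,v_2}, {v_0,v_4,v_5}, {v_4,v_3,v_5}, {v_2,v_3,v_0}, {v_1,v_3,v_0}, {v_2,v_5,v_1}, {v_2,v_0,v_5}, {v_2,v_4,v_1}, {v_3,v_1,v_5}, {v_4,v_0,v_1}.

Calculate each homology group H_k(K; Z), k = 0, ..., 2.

We work with the vertex ordering v_0 < v_1 < v_2 < v_3 < v_4 < v_5. The simplices of K, each written with vertices in increasing order, are:

  0-simplices (6): [v_0], [v_1], [v_2], [v_3], [v_4], [v_5]
  1-simplices (15): (15 of them)
  2-simplices (10): [v_0,v_1,v_3], [v_0,v_1,v_4], [v_0,v_2,v_3], [v_0,v_2,v_5], [v_0,v_4,v_5], [v_1,v_2,v_4], [v_1,v_2,v_5], [v_1,v_3,v_5], [v_2,v_3,v_4], [v_3,v_4,v_5]

so the chain groups are C_0 ≅ Z^6, C_1 ≅ Z^15, C_2 ≅ Z^10.

The boundary map ∂_1: C_1 → C_0 maps an edge to its endpoints' difference, ∂[p,q] = q − p. For instance
  ∂[v_4,v_5] = [v_5] − [v_4].
The resulting 6×15 matrix has rank 5, and its Smith normal form has invariant factors (1,1,1,1,1).

Boundary ∂_2: C_2 → C_1 acts by ∂[p,q,r] = [q,r] − [p,r] + [p,q]. For instance
  ∂[v_0,v_2,v_3] = [v_2,v_3] − [v_0,v_3] + [v_0,v_2],
  ∂[v_3,v_4,v_5] = [v_4,v_5] − [v_3,v_5] + [v_3,v_4].
The 15×10 boundary matrix has rank 10 and Smith normal form diag(1,1,1,1,1,1,1,1,1,2).

Computing H_k = (kernel of ∂_k) / (image of ∂_{k+1}):

  H_0: rank C_0 − rank ∂_1 = 6 − 5 = 1, and the invariant factors of ∂_1 are all 1, so H_0 = Z.
  H_1: rank ker ∂_1 − rank ∂_2 = (15 − 5) − 10 = 0, and ∂_2 has invariant factor 2 > 1, so H_1 = Z/2Z.
  H_2: rank ker ∂_2 − rank ∂_3 = (10 − 10) − 0 = 0, and there is no ∂_3, so H_2 = 0.

As a check, the Euler characteristic is 6 − 15 + 10 = 1, which agrees with 1 − 0 + 0 = 1.
(K is a triangulation of the real projective plane RP^2.)

H_0 = Z,  H_1 = Z/2Z,  H_2 = 0.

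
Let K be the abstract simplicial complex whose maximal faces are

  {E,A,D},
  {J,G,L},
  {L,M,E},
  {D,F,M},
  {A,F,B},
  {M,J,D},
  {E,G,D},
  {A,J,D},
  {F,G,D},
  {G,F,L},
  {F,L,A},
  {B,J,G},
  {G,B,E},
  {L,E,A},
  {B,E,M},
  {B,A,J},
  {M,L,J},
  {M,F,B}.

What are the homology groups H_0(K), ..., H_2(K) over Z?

H_0 ≅ Z,  H_1 ≅ Z^2,  H_2 ≅ Z.

We work with the vertex ordering A < B < D < E < F < G < J < L < M. The simplices of K, each written with vertices in increasing order, are:

  0-simplices (9): A, B, D, E, F, G, J, L, M
  1-simplices (27): AB, AD, AE, AF, AJ, AL, BE, BF, BG, BJ, BM, DE, DF, DG, DJ, DM, EG, EL, EM, FG, FL, FM, GJ, GL, JL, JM, LM
  2-simplices (18): ABF, ABJ, ADE, ADJ, AEL, AFL, BEG, BEM, BFM, BGJ, DEG, DFG, DFM, DJM, ELM, FGL, GJL, JLM

giving chain groups C_0 ≅ Z^9, C_1 ≅ Z^27, C_2 ≅ Z^18.

∂_1: C_1 → C_0 sends each edge [p,q] (with p < q) to q − p.
As a 9×27 matrix over Z this has rank 8, with invariant factors (1,1,1,1,1,1,1,1).

The boundary map ∂_2: C_2 → C_1 sends each 2-simplex [p,q,r] to [q,r] − [p,r] + [p,q]. For instance
  ∂DFM = FM − DM + DF,
  ∂ABJ = BJ − AJ + AB.
The 27×18 boundary matrix has rank 17 and Smith normal form diag(1,1,1,1,1,1,1,1,1,1,1,1,1,1,1,1,1).

Now H_k = ker ∂_k / im ∂_{k+1}, so:

  H_0: rank C_0 − rank ∂_1 = 9 − 8 = 1, and the invariant factors of ∂_1 are all 1, so H_0 ≅ Z.
  H_1: rank ker ∂_1 − rank ∂_2 = (27 − 8) − 17 = 2, and the invariant factors of ∂_2 are all 1, so H_1 ≅ Z^2.
  H_2: rank ker ∂_2 − rank ∂_3 = (18 − 17) − 0 = 1, and there is no ∂_3, so H_2 ≅ Z.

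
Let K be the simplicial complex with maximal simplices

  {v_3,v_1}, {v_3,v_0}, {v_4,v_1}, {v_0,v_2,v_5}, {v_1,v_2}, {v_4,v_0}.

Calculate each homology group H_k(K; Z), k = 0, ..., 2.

H_0 = Z,  H_1 = Z^2,  H_2 = 0.

We work with the vertex ordering v_0 < v_1 < v_2 < v_3 < v_4 < v_5. The simplices of K, each written with vertices in increasing order, are:

  0-simplices (6): [v_0], [v_1], [v_2], [v_3], [v_4], [v_5]
  1-simplices (8): [v_0,v_2], [v_0,v_3], [v_0,v_4], [v_0,v_5], [v_1,v_2], [v_1,v_3], [v_1,v_4], [v_2,v_5]
  2-simplices (1): [v_0,v_2,v_5]

giving chain groups C_0 ≅ Z^6, C_1 ≅ Z^8, C_2 ≅ Z^1.

The boundary map ∂_1: C_1 → C_0 sends each edge [p,q] (with p < q) to q − p. For instance
  ∂[v_1,v_2] = [v_2] − [v_1].
As a 6×8 matrix over Z this has rank 5, with invariant factors (1,1,1,1,1).

∂_2: C_2 → C_1 sends each 2-simplex [p,q,r] to [q,r] − [p,r] + [p,q]. For instance
  ∂[v_0,v_2,v_5] = [v_2,v_5] − [v_0,v_5] + [v_0,v_2].
The 8×1 boundary matrix has rank 1 and Smith normal form diag(1).

Now H_k = ker ∂_k / im ∂_{k+1}, so:

  H_0: rank C_0 − rank ∂_1 = 6 − 5 = 1, and the invariant factors of ∂_1 are all 1, so H_0 = Z.
  H_1: rank ker ∂_1 − rank ∂_2 = (8 − 5) − 1 = 2, and the invariant factors of ∂_2 are all 1, so H_1 = Z^2.
  H_2: rank ker ∂_2 − rank ∂_3 = (1 − 1) − 0 = 0, and there is no ∂_3, so H_2 = 0.

As a check, the Euler characteristic is 6 − 8 + 1 = -1, which agrees with 1 − 2 + 0 = -1.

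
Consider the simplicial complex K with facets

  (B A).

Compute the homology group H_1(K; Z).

We work with the vertex ordering A < B. The simplices of K, each written with vertices in increasing order, are:

  0-simplices (2): A, B
  1-simplices (1): AB

giving chain groups C_0 ≅ Z^2, C_1 ≅ Z^1.

The boundary map ∂_1: C_1 → C_0 is given by ∂[p,q] = [q] − [p]. For instance
  ∂AB = B − A.
The resulting 2×1 matrix has rank 1, and its Smith normal form has invariant factors (1).

Now H_k = ker ∂_k / im ∂_{k+1}, so:

  H_1: rank ker ∂_1 − rank ∂_2 = (1 − 1) − 0 = 0, and there is no ∂_2, so H_1 = 0.

H_1 = 0.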